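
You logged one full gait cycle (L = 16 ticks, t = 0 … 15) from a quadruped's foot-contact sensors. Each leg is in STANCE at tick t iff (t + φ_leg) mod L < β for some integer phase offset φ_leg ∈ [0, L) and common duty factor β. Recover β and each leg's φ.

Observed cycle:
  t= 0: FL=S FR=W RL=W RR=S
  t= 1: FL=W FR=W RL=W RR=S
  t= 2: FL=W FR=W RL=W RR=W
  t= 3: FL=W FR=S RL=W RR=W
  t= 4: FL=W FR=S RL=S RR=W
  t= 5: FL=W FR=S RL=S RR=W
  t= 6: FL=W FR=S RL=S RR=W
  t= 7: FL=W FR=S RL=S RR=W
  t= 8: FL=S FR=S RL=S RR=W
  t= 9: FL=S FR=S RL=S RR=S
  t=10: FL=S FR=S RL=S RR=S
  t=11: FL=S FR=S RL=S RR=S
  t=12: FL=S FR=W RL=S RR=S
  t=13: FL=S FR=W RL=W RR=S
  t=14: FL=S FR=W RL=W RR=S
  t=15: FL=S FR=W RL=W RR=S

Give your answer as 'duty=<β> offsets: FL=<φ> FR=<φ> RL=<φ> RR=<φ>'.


duty=9 offsets: FL=8 FR=13 RL=12 RR=7

duty β = stance ticks per leg = 9
FL: stance ticks = 9; W→S at t=8 → φ=8
FR: stance ticks = 9; W→S at t=3 → φ=13
RL: stance ticks = 9; W→S at t=4 → φ=12
RR: stance ticks = 9; W→S at t=9 → φ=7


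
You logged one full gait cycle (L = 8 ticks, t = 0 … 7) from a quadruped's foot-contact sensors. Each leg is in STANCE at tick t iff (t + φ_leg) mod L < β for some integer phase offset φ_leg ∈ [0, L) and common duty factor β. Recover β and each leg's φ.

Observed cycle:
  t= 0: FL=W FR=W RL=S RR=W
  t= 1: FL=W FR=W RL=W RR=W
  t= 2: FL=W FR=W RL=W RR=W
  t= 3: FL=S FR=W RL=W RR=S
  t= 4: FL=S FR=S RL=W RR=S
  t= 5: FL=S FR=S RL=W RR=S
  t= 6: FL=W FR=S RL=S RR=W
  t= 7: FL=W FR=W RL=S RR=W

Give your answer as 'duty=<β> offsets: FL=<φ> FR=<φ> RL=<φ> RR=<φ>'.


duty β = stance ticks per leg = 3
FL: stance ticks = 3; W→S at t=3 → φ=5
FR: stance ticks = 3; W→S at t=4 → φ=4
RL: stance ticks = 3; W→S at t=6 → φ=2
RR: stance ticks = 3; W→S at t=3 → φ=5

duty=3 offsets: FL=5 FR=4 RL=2 RR=5


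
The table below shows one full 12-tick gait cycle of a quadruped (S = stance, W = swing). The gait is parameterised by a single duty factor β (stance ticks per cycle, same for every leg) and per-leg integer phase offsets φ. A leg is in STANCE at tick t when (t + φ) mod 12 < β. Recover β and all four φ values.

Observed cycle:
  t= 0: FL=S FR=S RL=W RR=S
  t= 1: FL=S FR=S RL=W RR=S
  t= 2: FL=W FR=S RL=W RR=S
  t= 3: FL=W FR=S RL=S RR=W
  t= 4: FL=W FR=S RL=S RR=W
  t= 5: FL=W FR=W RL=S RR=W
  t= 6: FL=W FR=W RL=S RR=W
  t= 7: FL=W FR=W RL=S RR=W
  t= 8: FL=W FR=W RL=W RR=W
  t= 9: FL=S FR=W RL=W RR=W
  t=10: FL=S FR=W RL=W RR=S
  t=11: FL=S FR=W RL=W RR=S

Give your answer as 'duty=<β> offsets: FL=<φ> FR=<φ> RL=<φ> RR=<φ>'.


duty β = stance ticks per leg = 5
FL: stance ticks = 5; W→S at t=9 → φ=3
FR: stance ticks = 5; W→S at t=0 → φ=0
RL: stance ticks = 5; W→S at t=3 → φ=9
RR: stance ticks = 5; W→S at t=10 → φ=2

duty=5 offsets: FL=3 FR=0 RL=9 RR=2


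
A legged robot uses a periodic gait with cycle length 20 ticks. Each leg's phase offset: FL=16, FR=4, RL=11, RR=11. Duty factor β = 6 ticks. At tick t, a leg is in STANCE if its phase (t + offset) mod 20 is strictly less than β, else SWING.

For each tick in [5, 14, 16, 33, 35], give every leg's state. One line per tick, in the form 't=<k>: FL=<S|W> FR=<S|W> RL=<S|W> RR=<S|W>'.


t=5: phase=(1,9,16,16) vs β=6 → FL=S FR=W RL=W RR=W
t=14: phase=(10,18,5,5) vs β=6 → FL=W FR=W RL=S RR=S
t=16: phase=(12,0,7,7) vs β=6 → FL=W FR=S RL=W RR=W
t=33: phase=(9,17,4,4) vs β=6 → FL=W FR=W RL=S RR=S
t=35: phase=(11,19,6,6) vs β=6 → FL=W FR=W RL=W RR=W

t=5: FL=S FR=W RL=W RR=W
t=14: FL=W FR=W RL=S RR=S
t=16: FL=W FR=S RL=W RR=W
t=33: FL=W FR=W RL=S RR=S
t=35: FL=W FR=W RL=W RR=W


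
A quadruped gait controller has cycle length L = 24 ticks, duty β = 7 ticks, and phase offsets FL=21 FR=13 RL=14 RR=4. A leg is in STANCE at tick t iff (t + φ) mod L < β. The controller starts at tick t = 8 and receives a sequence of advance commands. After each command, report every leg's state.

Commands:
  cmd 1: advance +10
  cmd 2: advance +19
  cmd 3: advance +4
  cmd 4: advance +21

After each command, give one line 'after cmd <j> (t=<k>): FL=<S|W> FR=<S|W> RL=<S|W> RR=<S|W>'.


after cmd 1 (t=18): FL=W FR=W RL=W RR=W
after cmd 2 (t=37): FL=W FR=S RL=S RR=W
after cmd 3 (t=41): FL=W FR=S RL=W RR=W
after cmd 4 (t=62): FL=W FR=S RL=S RR=W

start t=8: FL=S FR=W RL=W RR=W
cmd 1: advance +10 → t=18, phase=(15,7,8,22) → FL=W FR=W RL=W RR=W
cmd 2: advance +19 → t=37, phase=(10,2,3,17) → FL=W FR=S RL=S RR=W
cmd 3: advance +4 → t=41, phase=(14,6,7,21) → FL=W FR=S RL=W RR=W
cmd 4: advance +21 → t=62, phase=(11,3,4,18) → FL=W FR=S RL=S RR=W


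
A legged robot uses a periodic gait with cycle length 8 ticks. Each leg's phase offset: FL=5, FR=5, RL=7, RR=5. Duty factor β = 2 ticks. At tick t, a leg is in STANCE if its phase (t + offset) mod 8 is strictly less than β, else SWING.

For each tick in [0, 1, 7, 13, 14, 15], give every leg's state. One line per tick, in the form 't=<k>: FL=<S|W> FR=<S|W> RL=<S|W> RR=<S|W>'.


t=0: FL=W FR=W RL=W RR=W
t=1: FL=W FR=W RL=S RR=W
t=7: FL=W FR=W RL=W RR=W
t=13: FL=W FR=W RL=W RR=W
t=14: FL=W FR=W RL=W RR=W
t=15: FL=W FR=W RL=W RR=W

t=0: phase=(5,5,7,5) vs β=2 → FL=W FR=W RL=W RR=W
t=1: phase=(6,6,0,6) vs β=2 → FL=W FR=W RL=S RR=W
t=7: phase=(4,4,6,4) vs β=2 → FL=W FR=W RL=W RR=W
t=13: phase=(2,2,4,2) vs β=2 → FL=W FR=W RL=W RR=W
t=14: phase=(3,3,5,3) vs β=2 → FL=W FR=W RL=W RR=W
t=15: phase=(4,4,6,4) vs β=2 → FL=W FR=W RL=W RR=W


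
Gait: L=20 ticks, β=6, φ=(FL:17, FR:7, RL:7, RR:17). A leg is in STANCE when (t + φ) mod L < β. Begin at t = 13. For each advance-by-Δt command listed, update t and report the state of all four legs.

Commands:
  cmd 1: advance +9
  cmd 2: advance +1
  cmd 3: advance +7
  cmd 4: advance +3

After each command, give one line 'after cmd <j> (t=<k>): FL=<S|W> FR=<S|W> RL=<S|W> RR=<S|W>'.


start t=13: FL=W FR=S RL=S RR=W
cmd 1: advance +9 → t=22, phase=(19,9,9,19) → FL=W FR=W RL=W RR=W
cmd 2: advance +1 → t=23, phase=(0,10,10,0) → FL=S FR=W RL=W RR=S
cmd 3: advance +7 → t=30, phase=(7,17,17,7) → FL=W FR=W RL=W RR=W
cmd 4: advance +3 → t=33, phase=(10,0,0,10) → FL=W FR=S RL=S RR=W

after cmd 1 (t=22): FL=W FR=W RL=W RR=W
after cmd 2 (t=23): FL=S FR=W RL=W RR=S
after cmd 3 (t=30): FL=W FR=W RL=W RR=W
after cmd 4 (t=33): FL=W FR=S RL=S RR=W


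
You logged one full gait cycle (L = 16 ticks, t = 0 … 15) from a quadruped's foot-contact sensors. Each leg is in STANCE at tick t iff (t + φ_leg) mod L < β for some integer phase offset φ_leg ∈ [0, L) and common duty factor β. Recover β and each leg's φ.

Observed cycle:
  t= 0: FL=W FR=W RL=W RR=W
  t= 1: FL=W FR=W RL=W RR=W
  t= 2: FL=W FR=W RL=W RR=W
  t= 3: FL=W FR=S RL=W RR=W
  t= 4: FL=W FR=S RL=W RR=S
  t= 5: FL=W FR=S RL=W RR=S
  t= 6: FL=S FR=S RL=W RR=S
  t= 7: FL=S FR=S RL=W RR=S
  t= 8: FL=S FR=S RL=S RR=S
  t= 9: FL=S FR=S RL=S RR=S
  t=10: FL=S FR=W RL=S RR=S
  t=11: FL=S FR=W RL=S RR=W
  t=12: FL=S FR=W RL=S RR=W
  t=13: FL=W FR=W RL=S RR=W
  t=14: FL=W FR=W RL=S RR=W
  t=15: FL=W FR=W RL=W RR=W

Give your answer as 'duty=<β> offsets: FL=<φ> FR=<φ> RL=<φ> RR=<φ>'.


duty=7 offsets: FL=10 FR=13 RL=8 RR=12

duty β = stance ticks per leg = 7
FL: stance ticks = 7; W→S at t=6 → φ=10
FR: stance ticks = 7; W→S at t=3 → φ=13
RL: stance ticks = 7; W→S at t=8 → φ=8
RR: stance ticks = 7; W→S at t=4 → φ=12


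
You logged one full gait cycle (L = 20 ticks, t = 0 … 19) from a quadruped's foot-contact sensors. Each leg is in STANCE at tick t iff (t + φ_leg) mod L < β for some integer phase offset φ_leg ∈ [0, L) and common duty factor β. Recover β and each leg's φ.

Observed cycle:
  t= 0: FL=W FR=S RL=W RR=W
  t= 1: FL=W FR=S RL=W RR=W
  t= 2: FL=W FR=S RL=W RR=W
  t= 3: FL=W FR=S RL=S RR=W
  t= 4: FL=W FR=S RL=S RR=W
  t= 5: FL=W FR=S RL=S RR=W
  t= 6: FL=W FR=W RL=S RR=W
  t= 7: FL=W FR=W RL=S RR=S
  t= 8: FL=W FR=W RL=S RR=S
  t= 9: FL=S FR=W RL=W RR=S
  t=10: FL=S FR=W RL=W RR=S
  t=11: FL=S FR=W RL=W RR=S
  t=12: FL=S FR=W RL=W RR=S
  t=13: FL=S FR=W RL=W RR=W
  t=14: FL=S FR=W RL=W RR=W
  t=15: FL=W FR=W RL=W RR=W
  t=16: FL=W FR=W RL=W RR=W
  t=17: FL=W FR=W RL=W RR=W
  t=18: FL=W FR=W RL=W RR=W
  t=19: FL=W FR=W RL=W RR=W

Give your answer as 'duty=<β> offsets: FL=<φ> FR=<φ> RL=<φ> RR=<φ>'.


duty β = stance ticks per leg = 6
FL: stance ticks = 6; W→S at t=9 → φ=11
FR: stance ticks = 6; W→S at t=0 → φ=0
RL: stance ticks = 6; W→S at t=3 → φ=17
RR: stance ticks = 6; W→S at t=7 → φ=13

duty=6 offsets: FL=11 FR=0 RL=17 RR=13


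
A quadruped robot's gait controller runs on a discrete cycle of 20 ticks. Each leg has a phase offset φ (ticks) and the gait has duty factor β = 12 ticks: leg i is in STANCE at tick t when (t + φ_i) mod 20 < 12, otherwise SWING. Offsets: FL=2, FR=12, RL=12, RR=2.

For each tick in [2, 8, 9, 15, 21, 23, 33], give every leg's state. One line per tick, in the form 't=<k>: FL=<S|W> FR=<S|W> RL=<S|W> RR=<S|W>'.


t=2: FL=S FR=W RL=W RR=S
t=8: FL=S FR=S RL=S RR=S
t=9: FL=S FR=S RL=S RR=S
t=15: FL=W FR=S RL=S RR=W
t=21: FL=S FR=W RL=W RR=S
t=23: FL=S FR=W RL=W RR=S
t=33: FL=W FR=S RL=S RR=W

t=2: phase=(4,14,14,4) vs β=12 → FL=S FR=W RL=W RR=S
t=8: phase=(10,0,0,10) vs β=12 → FL=S FR=S RL=S RR=S
t=9: phase=(11,1,1,11) vs β=12 → FL=S FR=S RL=S RR=S
t=15: phase=(17,7,7,17) vs β=12 → FL=W FR=S RL=S RR=W
t=21: phase=(3,13,13,3) vs β=12 → FL=S FR=W RL=W RR=S
t=23: phase=(5,15,15,5) vs β=12 → FL=S FR=W RL=W RR=S
t=33: phase=(15,5,5,15) vs β=12 → FL=W FR=S RL=S RR=W


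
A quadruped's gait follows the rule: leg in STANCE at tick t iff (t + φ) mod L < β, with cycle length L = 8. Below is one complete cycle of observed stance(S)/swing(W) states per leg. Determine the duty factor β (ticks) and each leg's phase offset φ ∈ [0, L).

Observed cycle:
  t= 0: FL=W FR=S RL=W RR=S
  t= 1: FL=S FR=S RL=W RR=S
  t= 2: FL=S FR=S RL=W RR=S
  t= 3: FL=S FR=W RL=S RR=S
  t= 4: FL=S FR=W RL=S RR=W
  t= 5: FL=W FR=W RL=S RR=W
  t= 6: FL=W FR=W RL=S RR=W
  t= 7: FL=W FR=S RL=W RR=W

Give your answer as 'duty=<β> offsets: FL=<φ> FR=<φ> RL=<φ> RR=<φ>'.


duty=4 offsets: FL=7 FR=1 RL=5 RR=0

duty β = stance ticks per leg = 4
FL: stance ticks = 4; W→S at t=1 → φ=7
FR: stance ticks = 4; W→S at t=7 → φ=1
RL: stance ticks = 4; W→S at t=3 → φ=5
RR: stance ticks = 4; W→S at t=0 → φ=0


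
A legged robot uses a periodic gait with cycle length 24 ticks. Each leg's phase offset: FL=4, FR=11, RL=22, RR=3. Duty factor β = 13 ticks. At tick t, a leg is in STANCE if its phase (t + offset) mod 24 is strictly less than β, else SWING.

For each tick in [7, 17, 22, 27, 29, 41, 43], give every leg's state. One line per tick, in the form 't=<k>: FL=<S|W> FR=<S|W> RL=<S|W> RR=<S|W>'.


t=7: phase=(11,18,5,10) vs β=13 → FL=S FR=W RL=S RR=S
t=17: phase=(21,4,15,20) vs β=13 → FL=W FR=S RL=W RR=W
t=22: phase=(2,9,20,1) vs β=13 → FL=S FR=S RL=W RR=S
t=27: phase=(7,14,1,6) vs β=13 → FL=S FR=W RL=S RR=S
t=29: phase=(9,16,3,8) vs β=13 → FL=S FR=W RL=S RR=S
t=41: phase=(21,4,15,20) vs β=13 → FL=W FR=S RL=W RR=W
t=43: phase=(23,6,17,22) vs β=13 → FL=W FR=S RL=W RR=W

t=7: FL=S FR=W RL=S RR=S
t=17: FL=W FR=S RL=W RR=W
t=22: FL=S FR=S RL=W RR=S
t=27: FL=S FR=W RL=S RR=S
t=29: FL=S FR=W RL=S RR=S
t=41: FL=W FR=S RL=W RR=W
t=43: FL=W FR=S RL=W RR=W


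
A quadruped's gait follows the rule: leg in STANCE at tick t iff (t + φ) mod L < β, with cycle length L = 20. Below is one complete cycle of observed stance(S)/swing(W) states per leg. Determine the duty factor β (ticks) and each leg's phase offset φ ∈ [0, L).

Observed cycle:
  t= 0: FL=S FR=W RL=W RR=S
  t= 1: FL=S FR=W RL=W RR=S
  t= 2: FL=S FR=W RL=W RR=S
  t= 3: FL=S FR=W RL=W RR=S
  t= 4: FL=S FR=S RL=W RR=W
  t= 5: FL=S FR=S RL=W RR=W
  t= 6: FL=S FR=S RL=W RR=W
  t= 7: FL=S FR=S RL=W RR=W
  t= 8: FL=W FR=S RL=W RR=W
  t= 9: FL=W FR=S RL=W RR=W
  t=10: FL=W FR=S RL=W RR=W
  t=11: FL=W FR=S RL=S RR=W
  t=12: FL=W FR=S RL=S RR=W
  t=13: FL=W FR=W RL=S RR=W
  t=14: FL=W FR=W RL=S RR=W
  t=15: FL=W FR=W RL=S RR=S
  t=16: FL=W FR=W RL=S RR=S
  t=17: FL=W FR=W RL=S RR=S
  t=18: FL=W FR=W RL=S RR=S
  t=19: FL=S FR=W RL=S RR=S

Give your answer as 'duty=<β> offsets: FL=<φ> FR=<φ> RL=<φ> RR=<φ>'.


duty β = stance ticks per leg = 9
FL: stance ticks = 9; W→S at t=19 → φ=1
FR: stance ticks = 9; W→S at t=4 → φ=16
RL: stance ticks = 9; W→S at t=11 → φ=9
RR: stance ticks = 9; W→S at t=15 → φ=5

duty=9 offsets: FL=1 FR=16 RL=9 RR=5


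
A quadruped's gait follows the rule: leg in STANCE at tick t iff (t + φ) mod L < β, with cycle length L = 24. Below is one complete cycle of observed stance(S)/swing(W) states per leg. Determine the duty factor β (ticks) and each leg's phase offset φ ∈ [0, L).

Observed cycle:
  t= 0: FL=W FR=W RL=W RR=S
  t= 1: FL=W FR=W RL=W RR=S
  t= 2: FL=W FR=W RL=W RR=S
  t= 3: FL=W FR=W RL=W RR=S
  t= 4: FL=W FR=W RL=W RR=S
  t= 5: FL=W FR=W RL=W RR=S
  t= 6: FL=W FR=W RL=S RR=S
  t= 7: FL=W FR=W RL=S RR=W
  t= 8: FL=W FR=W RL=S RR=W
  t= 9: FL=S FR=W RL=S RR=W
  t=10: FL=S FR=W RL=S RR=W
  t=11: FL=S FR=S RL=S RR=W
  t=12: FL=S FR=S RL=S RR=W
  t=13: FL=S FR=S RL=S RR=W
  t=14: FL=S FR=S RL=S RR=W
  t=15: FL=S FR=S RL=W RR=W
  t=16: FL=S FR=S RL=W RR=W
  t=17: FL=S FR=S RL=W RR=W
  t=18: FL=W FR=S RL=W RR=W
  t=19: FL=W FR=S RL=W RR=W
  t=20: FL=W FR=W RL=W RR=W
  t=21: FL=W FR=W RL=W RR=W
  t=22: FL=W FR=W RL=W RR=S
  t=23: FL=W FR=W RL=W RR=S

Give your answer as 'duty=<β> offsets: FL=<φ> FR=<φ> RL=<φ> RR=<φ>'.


duty β = stance ticks per leg = 9
FL: stance ticks = 9; W→S at t=9 → φ=15
FR: stance ticks = 9; W→S at t=11 → φ=13
RL: stance ticks = 9; W→S at t=6 → φ=18
RR: stance ticks = 9; W→S at t=22 → φ=2

duty=9 offsets: FL=15 FR=13 RL=18 RR=2


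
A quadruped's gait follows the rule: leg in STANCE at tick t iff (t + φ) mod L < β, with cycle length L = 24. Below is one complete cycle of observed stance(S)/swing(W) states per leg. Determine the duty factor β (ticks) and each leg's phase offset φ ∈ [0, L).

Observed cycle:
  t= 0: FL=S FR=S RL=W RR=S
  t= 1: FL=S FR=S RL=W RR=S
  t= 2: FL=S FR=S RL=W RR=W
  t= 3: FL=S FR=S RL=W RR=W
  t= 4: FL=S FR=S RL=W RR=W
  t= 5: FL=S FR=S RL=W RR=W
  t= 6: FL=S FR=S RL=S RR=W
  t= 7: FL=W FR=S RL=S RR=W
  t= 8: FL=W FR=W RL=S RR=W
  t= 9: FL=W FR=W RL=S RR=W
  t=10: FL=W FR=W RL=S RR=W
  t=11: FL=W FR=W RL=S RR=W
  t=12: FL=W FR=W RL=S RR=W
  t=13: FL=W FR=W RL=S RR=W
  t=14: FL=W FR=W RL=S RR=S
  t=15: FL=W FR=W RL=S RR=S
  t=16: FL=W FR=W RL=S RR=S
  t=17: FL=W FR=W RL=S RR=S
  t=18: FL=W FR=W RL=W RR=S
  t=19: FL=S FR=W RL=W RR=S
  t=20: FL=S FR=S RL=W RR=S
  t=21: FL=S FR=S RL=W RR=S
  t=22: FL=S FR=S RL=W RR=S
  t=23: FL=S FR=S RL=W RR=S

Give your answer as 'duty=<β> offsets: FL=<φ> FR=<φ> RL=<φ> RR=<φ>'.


duty β = stance ticks per leg = 12
FL: stance ticks = 12; W→S at t=19 → φ=5
FR: stance ticks = 12; W→S at t=20 → φ=4
RL: stance ticks = 12; W→S at t=6 → φ=18
RR: stance ticks = 12; W→S at t=14 → φ=10

duty=12 offsets: FL=5 FR=4 RL=18 RR=10


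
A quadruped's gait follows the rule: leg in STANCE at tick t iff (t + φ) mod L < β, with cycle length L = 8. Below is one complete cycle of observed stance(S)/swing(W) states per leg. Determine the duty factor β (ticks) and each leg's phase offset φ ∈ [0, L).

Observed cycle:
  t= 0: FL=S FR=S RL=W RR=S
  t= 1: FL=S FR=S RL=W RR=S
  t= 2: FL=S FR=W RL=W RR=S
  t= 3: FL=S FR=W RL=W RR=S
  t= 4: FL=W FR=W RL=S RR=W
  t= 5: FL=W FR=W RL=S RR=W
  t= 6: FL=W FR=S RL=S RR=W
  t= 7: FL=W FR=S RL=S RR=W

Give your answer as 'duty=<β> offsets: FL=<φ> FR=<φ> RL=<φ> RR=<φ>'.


duty β = stance ticks per leg = 4
FL: stance ticks = 4; W→S at t=0 → φ=0
FR: stance ticks = 4; W→S at t=6 → φ=2
RL: stance ticks = 4; W→S at t=4 → φ=4
RR: stance ticks = 4; W→S at t=0 → φ=0

duty=4 offsets: FL=0 FR=2 RL=4 RR=0


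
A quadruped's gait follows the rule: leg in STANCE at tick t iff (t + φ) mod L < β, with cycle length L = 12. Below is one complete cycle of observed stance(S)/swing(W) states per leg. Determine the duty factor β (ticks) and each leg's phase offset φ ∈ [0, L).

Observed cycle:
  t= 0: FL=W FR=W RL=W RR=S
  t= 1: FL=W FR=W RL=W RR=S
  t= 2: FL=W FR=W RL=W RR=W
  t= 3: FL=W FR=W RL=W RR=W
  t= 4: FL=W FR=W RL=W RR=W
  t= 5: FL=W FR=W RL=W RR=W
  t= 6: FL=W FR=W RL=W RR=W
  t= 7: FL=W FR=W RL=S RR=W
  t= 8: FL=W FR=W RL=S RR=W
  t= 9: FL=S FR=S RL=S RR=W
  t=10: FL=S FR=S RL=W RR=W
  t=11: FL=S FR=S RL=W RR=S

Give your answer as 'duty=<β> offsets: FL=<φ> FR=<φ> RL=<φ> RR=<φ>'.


duty=3 offsets: FL=3 FR=3 RL=5 RR=1

duty β = stance ticks per leg = 3
FL: stance ticks = 3; W→S at t=9 → φ=3
FR: stance ticks = 3; W→S at t=9 → φ=3
RL: stance ticks = 3; W→S at t=7 → φ=5
RR: stance ticks = 3; W→S at t=11 → φ=1


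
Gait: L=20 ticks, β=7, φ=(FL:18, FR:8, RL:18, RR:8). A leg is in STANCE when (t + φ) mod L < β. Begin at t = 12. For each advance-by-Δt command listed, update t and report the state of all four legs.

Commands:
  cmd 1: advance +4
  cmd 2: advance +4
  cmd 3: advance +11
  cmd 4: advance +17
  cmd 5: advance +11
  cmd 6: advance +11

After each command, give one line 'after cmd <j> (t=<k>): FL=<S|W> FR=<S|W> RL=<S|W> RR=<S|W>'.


start t=12: FL=W FR=S RL=W RR=S
cmd 1: advance +4 → t=16, phase=(14,4,14,4) → FL=W FR=S RL=W RR=S
cmd 2: advance +4 → t=20, phase=(18,8,18,8) → FL=W FR=W RL=W RR=W
cmd 3: advance +11 → t=31, phase=(9,19,9,19) → FL=W FR=W RL=W RR=W
cmd 4: advance +17 → t=48, phase=(6,16,6,16) → FL=S FR=W RL=S RR=W
cmd 5: advance +11 → t=59, phase=(17,7,17,7) → FL=W FR=W RL=W RR=W
cmd 6: advance +11 → t=70, phase=(8,18,8,18) → FL=W FR=W RL=W RR=W

after cmd 1 (t=16): FL=W FR=S RL=W RR=S
after cmd 2 (t=20): FL=W FR=W RL=W RR=W
after cmd 3 (t=31): FL=W FR=W RL=W RR=W
after cmd 4 (t=48): FL=S FR=W RL=S RR=W
after cmd 5 (t=59): FL=W FR=W RL=W RR=W
after cmd 6 (t=70): FL=W FR=W RL=W RR=W


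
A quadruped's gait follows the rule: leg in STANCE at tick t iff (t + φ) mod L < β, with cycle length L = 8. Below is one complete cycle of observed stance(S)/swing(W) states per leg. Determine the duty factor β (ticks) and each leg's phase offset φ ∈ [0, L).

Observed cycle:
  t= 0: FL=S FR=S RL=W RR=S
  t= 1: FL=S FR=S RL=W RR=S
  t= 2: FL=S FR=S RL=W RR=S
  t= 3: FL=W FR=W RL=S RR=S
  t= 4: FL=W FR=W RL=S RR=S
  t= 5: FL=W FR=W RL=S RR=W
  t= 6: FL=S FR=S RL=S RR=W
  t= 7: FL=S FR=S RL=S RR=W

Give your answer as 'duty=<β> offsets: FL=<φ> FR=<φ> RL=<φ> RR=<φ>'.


duty=5 offsets: FL=2 FR=2 RL=5 RR=0

duty β = stance ticks per leg = 5
FL: stance ticks = 5; W→S at t=6 → φ=2
FR: stance ticks = 5; W→S at t=6 → φ=2
RL: stance ticks = 5; W→S at t=3 → φ=5
RR: stance ticks = 5; W→S at t=0 → φ=0


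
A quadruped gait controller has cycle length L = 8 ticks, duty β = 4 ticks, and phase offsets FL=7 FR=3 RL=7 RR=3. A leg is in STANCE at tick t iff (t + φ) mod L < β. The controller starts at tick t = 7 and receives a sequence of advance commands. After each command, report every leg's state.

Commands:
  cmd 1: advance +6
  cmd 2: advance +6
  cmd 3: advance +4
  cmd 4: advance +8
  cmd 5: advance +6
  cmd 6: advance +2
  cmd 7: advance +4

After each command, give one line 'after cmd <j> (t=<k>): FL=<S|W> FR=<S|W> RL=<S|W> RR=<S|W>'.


start t=7: FL=W FR=S RL=W RR=S
cmd 1: advance +6 → t=13, phase=(4,0,4,0) → FL=W FR=S RL=W RR=S
cmd 2: advance +6 → t=19, phase=(2,6,2,6) → FL=S FR=W RL=S RR=W
cmd 3: advance +4 → t=23, phase=(6,2,6,2) → FL=W FR=S RL=W RR=S
cmd 4: advance +8 → t=31, phase=(6,2,6,2) → FL=W FR=S RL=W RR=S
cmd 5: advance +6 → t=37, phase=(4,0,4,0) → FL=W FR=S RL=W RR=S
cmd 6: advance +2 → t=39, phase=(6,2,6,2) → FL=W FR=S RL=W RR=S
cmd 7: advance +4 → t=43, phase=(2,6,2,6) → FL=S FR=W RL=S RR=W

after cmd 1 (t=13): FL=W FR=S RL=W RR=S
after cmd 2 (t=19): FL=S FR=W RL=S RR=W
after cmd 3 (t=23): FL=W FR=S RL=W RR=S
after cmd 4 (t=31): FL=W FR=S RL=W RR=S
after cmd 5 (t=37): FL=W FR=S RL=W RR=S
after cmd 6 (t=39): FL=W FR=S RL=W RR=S
after cmd 7 (t=43): FL=S FR=W RL=S RR=W


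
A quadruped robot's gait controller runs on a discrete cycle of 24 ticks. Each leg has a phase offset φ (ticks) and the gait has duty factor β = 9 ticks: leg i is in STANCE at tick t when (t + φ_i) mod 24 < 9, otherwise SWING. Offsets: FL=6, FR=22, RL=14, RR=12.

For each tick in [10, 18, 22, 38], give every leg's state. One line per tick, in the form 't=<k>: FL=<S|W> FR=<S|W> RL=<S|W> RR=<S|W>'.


t=10: FL=W FR=S RL=S RR=W
t=18: FL=S FR=W RL=S RR=S
t=22: FL=S FR=W RL=W RR=W
t=38: FL=W FR=W RL=S RR=S

t=10: phase=(16,8,0,22) vs β=9 → FL=W FR=S RL=S RR=W
t=18: phase=(0,16,8,6) vs β=9 → FL=S FR=W RL=S RR=S
t=22: phase=(4,20,12,10) vs β=9 → FL=S FR=W RL=W RR=W
t=38: phase=(20,12,4,2) vs β=9 → FL=W FR=W RL=S RR=S


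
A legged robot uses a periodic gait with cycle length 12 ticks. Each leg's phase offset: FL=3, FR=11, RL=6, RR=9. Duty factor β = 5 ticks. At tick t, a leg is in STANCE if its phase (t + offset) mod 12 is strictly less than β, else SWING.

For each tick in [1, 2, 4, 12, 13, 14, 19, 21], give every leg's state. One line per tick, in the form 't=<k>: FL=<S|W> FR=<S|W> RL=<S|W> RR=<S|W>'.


t=1: phase=(4,0,7,10) vs β=5 → FL=S FR=S RL=W RR=W
t=2: phase=(5,1,8,11) vs β=5 → FL=W FR=S RL=W RR=W
t=4: phase=(7,3,10,1) vs β=5 → FL=W FR=S RL=W RR=S
t=12: phase=(3,11,6,9) vs β=5 → FL=S FR=W RL=W RR=W
t=13: phase=(4,0,7,10) vs β=5 → FL=S FR=S RL=W RR=W
t=14: phase=(5,1,8,11) vs β=5 → FL=W FR=S RL=W RR=W
t=19: phase=(10,6,1,4) vs β=5 → FL=W FR=W RL=S RR=S
t=21: phase=(0,8,3,6) vs β=5 → FL=S FR=W RL=S RR=W

t=1: FL=S FR=S RL=W RR=W
t=2: FL=W FR=S RL=W RR=W
t=4: FL=W FR=S RL=W RR=S
t=12: FL=S FR=W RL=W RR=W
t=13: FL=S FR=S RL=W RR=W
t=14: FL=W FR=S RL=W RR=W
t=19: FL=W FR=W RL=S RR=S
t=21: FL=S FR=W RL=S RR=W


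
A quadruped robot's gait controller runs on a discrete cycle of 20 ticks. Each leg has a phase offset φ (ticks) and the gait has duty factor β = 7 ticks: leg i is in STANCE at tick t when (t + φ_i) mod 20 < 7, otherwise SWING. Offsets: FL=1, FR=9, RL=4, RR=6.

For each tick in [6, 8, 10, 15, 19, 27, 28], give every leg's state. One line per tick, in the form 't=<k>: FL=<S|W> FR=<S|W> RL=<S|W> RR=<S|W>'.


t=6: phase=(7,15,10,12) vs β=7 → FL=W FR=W RL=W RR=W
t=8: phase=(9,17,12,14) vs β=7 → FL=W FR=W RL=W RR=W
t=10: phase=(11,19,14,16) vs β=7 → FL=W FR=W RL=W RR=W
t=15: phase=(16,4,19,1) vs β=7 → FL=W FR=S RL=W RR=S
t=19: phase=(0,8,3,5) vs β=7 → FL=S FR=W RL=S RR=S
t=27: phase=(8,16,11,13) vs β=7 → FL=W FR=W RL=W RR=W
t=28: phase=(9,17,12,14) vs β=7 → FL=W FR=W RL=W RR=W

t=6: FL=W FR=W RL=W RR=W
t=8: FL=W FR=W RL=W RR=W
t=10: FL=W FR=W RL=W RR=W
t=15: FL=W FR=S RL=W RR=S
t=19: FL=S FR=W RL=S RR=S
t=27: FL=W FR=W RL=W RR=W
t=28: FL=W FR=W RL=W RR=W


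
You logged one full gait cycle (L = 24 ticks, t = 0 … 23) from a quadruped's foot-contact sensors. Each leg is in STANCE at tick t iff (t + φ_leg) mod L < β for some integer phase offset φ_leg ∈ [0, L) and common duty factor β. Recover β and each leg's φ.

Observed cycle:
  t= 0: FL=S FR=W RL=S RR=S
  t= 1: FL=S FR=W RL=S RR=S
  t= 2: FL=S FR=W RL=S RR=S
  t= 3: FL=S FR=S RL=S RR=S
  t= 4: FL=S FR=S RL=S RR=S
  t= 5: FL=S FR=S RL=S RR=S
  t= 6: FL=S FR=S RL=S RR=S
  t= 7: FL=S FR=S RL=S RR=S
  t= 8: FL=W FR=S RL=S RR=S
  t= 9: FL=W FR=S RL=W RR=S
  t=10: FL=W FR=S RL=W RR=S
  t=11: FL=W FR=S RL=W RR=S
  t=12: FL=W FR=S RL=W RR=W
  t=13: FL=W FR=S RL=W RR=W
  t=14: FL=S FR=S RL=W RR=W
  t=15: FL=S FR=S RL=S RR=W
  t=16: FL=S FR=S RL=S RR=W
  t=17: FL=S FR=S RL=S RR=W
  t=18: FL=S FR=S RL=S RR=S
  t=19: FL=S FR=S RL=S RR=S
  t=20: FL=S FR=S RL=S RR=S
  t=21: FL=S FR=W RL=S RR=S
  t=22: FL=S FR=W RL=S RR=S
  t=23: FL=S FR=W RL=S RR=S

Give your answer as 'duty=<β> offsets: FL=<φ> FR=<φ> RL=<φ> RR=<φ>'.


duty=18 offsets: FL=10 FR=21 RL=9 RR=6

duty β = stance ticks per leg = 18
FL: stance ticks = 18; W→S at t=14 → φ=10
FR: stance ticks = 18; W→S at t=3 → φ=21
RL: stance ticks = 18; W→S at t=15 → φ=9
RR: stance ticks = 18; W→S at t=18 → φ=6


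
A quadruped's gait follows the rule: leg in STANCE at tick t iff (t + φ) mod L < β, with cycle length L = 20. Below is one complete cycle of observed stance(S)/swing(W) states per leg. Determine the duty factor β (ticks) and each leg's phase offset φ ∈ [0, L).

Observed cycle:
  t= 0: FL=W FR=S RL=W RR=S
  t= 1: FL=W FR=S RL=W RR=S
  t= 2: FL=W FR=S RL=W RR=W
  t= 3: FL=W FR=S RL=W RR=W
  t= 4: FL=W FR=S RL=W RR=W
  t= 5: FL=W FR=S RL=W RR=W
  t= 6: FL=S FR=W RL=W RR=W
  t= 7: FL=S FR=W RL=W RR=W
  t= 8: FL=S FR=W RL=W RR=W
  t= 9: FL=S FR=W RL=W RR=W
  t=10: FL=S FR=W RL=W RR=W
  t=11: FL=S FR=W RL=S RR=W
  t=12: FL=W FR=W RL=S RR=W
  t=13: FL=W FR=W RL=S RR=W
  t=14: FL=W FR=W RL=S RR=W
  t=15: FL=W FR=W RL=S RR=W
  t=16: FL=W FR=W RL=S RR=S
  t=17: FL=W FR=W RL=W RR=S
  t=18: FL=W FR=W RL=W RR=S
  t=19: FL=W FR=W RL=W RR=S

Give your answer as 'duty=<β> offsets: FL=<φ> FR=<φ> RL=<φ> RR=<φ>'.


duty=6 offsets: FL=14 FR=0 RL=9 RR=4

duty β = stance ticks per leg = 6
FL: stance ticks = 6; W→S at t=6 → φ=14
FR: stance ticks = 6; W→S at t=0 → φ=0
RL: stance ticks = 6; W→S at t=11 → φ=9
RR: stance ticks = 6; W→S at t=16 → φ=4


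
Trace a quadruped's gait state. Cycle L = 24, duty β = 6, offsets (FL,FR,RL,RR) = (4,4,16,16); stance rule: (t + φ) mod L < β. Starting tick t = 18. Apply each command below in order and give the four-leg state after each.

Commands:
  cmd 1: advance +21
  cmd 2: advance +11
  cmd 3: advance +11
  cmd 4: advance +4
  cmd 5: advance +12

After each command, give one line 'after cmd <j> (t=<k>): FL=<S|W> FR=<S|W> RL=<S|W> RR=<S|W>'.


start t=18: FL=W FR=W RL=W RR=W
cmd 1: advance +21 → t=39, phase=(19,19,7,7) → FL=W FR=W RL=W RR=W
cmd 2: advance +11 → t=50, phase=(6,6,18,18) → FL=W FR=W RL=W RR=W
cmd 3: advance +11 → t=61, phase=(17,17,5,5) → FL=W FR=W RL=S RR=S
cmd 4: advance +4 → t=65, phase=(21,21,9,9) → FL=W FR=W RL=W RR=W
cmd 5: advance +12 → t=77, phase=(9,9,21,21) → FL=W FR=W RL=W RR=W

after cmd 1 (t=39): FL=W FR=W RL=W RR=W
after cmd 2 (t=50): FL=W FR=W RL=W RR=W
after cmd 3 (t=61): FL=W FR=W RL=S RR=S
after cmd 4 (t=65): FL=W FR=W RL=W RR=W
after cmd 5 (t=77): FL=W FR=W RL=W RR=W


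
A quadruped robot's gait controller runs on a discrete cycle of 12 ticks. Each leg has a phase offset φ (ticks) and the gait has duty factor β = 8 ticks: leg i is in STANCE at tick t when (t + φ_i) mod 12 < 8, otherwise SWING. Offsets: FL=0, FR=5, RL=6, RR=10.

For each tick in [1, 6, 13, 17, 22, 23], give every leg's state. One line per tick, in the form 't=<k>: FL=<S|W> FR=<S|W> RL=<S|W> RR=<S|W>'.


t=1: phase=(1,6,7,11) vs β=8 → FL=S FR=S RL=S RR=W
t=6: phase=(6,11,0,4) vs β=8 → FL=S FR=W RL=S RR=S
t=13: phase=(1,6,7,11) vs β=8 → FL=S FR=S RL=S RR=W
t=17: phase=(5,10,11,3) vs β=8 → FL=S FR=W RL=W RR=S
t=22: phase=(10,3,4,8) vs β=8 → FL=W FR=S RL=S RR=W
t=23: phase=(11,4,5,9) vs β=8 → FL=W FR=S RL=S RR=W

t=1: FL=S FR=S RL=S RR=W
t=6: FL=S FR=W RL=S RR=S
t=13: FL=S FR=S RL=S RR=W
t=17: FL=S FR=W RL=W RR=S
t=22: FL=W FR=S RL=S RR=W
t=23: FL=W FR=S RL=S RR=W


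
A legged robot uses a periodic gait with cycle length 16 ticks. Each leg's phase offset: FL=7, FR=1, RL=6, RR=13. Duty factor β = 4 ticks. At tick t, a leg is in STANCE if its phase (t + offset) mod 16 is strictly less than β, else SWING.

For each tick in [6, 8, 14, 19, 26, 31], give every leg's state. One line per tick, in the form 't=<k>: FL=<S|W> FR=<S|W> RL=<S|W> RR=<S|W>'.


t=6: FL=W FR=W RL=W RR=S
t=8: FL=W FR=W RL=W RR=W
t=14: FL=W FR=W RL=W RR=W
t=19: FL=W FR=W RL=W RR=S
t=26: FL=S FR=W RL=S RR=W
t=31: FL=W FR=S RL=W RR=W

t=6: phase=(13,7,12,3) vs β=4 → FL=W FR=W RL=W RR=S
t=8: phase=(15,9,14,5) vs β=4 → FL=W FR=W RL=W RR=W
t=14: phase=(5,15,4,11) vs β=4 → FL=W FR=W RL=W RR=W
t=19: phase=(10,4,9,0) vs β=4 → FL=W FR=W RL=W RR=S
t=26: phase=(1,11,0,7) vs β=4 → FL=S FR=W RL=S RR=W
t=31: phase=(6,0,5,12) vs β=4 → FL=W FR=S RL=W RR=W


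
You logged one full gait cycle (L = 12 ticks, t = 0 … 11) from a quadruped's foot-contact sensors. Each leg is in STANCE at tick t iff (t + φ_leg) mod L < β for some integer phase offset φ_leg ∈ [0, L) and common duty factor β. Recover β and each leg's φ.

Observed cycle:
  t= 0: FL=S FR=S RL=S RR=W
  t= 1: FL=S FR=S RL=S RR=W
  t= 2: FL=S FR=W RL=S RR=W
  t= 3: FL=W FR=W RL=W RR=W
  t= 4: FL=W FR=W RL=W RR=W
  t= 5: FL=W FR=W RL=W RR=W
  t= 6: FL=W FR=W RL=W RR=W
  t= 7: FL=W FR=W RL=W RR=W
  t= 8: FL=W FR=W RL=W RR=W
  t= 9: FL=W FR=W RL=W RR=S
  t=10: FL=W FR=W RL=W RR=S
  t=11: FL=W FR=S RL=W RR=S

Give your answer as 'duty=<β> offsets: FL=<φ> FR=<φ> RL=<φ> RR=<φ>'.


duty β = stance ticks per leg = 3
FL: stance ticks = 3; W→S at t=0 → φ=0
FR: stance ticks = 3; W→S at t=11 → φ=1
RL: stance ticks = 3; W→S at t=0 → φ=0
RR: stance ticks = 3; W→S at t=9 → φ=3

duty=3 offsets: FL=0 FR=1 RL=0 RR=3


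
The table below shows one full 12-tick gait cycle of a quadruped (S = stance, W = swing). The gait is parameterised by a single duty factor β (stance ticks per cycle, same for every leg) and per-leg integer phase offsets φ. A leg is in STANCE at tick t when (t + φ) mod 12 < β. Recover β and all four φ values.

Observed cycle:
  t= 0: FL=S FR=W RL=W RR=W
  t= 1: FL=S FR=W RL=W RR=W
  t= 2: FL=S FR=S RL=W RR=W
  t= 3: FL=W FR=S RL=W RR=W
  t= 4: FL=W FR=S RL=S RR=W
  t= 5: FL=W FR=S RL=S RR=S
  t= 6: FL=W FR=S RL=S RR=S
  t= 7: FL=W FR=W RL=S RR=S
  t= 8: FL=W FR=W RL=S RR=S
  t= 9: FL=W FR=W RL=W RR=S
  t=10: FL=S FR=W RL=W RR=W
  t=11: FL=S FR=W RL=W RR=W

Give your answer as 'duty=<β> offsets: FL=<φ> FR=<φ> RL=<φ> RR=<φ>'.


duty β = stance ticks per leg = 5
FL: stance ticks = 5; W→S at t=10 → φ=2
FR: stance ticks = 5; W→S at t=2 → φ=10
RL: stance ticks = 5; W→S at t=4 → φ=8
RR: stance ticks = 5; W→S at t=5 → φ=7

duty=5 offsets: FL=2 FR=10 RL=8 RR=7


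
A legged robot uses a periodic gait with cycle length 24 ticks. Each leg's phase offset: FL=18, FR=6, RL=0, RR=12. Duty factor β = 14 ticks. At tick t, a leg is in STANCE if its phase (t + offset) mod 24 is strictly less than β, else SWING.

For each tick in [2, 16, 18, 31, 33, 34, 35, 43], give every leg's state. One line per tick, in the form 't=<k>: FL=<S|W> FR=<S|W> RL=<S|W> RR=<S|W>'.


t=2: FL=W FR=S RL=S RR=W
t=16: FL=S FR=W RL=W RR=S
t=18: FL=S FR=S RL=W RR=S
t=31: FL=S FR=S RL=S RR=W
t=33: FL=S FR=W RL=S RR=W
t=34: FL=S FR=W RL=S RR=W
t=35: FL=S FR=W RL=S RR=W
t=43: FL=S FR=S RL=W RR=S

t=2: phase=(20,8,2,14) vs β=14 → FL=W FR=S RL=S RR=W
t=16: phase=(10,22,16,4) vs β=14 → FL=S FR=W RL=W RR=S
t=18: phase=(12,0,18,6) vs β=14 → FL=S FR=S RL=W RR=S
t=31: phase=(1,13,7,19) vs β=14 → FL=S FR=S RL=S RR=W
t=33: phase=(3,15,9,21) vs β=14 → FL=S FR=W RL=S RR=W
t=34: phase=(4,16,10,22) vs β=14 → FL=S FR=W RL=S RR=W
t=35: phase=(5,17,11,23) vs β=14 → FL=S FR=W RL=S RR=W
t=43: phase=(13,1,19,7) vs β=14 → FL=S FR=S RL=W RR=S


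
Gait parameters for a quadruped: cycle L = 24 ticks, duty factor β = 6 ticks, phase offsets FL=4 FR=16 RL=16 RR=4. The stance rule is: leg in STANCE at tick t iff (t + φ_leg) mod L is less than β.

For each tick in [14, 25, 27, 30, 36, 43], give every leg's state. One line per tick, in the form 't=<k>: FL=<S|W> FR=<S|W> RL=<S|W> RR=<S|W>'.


t=14: phase=(18,6,6,18) vs β=6 → FL=W FR=W RL=W RR=W
t=25: phase=(5,17,17,5) vs β=6 → FL=S FR=W RL=W RR=S
t=27: phase=(7,19,19,7) vs β=6 → FL=W FR=W RL=W RR=W
t=30: phase=(10,22,22,10) vs β=6 → FL=W FR=W RL=W RR=W
t=36: phase=(16,4,4,16) vs β=6 → FL=W FR=S RL=S RR=W
t=43: phase=(23,11,11,23) vs β=6 → FL=W FR=W RL=W RR=W

t=14: FL=W FR=W RL=W RR=W
t=25: FL=S FR=W RL=W RR=S
t=27: FL=W FR=W RL=W RR=W
t=30: FL=W FR=W RL=W RR=W
t=36: FL=W FR=S RL=S RR=W
t=43: FL=W FR=W RL=W RR=W


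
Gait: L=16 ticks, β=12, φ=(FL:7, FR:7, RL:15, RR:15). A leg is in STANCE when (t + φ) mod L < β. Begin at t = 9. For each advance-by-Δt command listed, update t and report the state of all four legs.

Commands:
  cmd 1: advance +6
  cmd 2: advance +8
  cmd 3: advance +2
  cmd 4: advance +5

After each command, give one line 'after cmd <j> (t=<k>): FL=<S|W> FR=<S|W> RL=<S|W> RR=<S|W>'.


start t=9: FL=S FR=S RL=S RR=S
cmd 1: advance +6 → t=15, phase=(6,6,14,14) → FL=S FR=S RL=W RR=W
cmd 2: advance +8 → t=23, phase=(14,14,6,6) → FL=W FR=W RL=S RR=S
cmd 3: advance +2 → t=25, phase=(0,0,8,8) → FL=S FR=S RL=S RR=S
cmd 4: advance +5 → t=30, phase=(5,5,13,13) → FL=S FR=S RL=W RR=W

after cmd 1 (t=15): FL=S FR=S RL=W RR=W
after cmd 2 (t=23): FL=W FR=W RL=S RR=S
after cmd 3 (t=25): FL=S FR=S RL=S RR=S
after cmd 4 (t=30): FL=S FR=S RL=W RR=W


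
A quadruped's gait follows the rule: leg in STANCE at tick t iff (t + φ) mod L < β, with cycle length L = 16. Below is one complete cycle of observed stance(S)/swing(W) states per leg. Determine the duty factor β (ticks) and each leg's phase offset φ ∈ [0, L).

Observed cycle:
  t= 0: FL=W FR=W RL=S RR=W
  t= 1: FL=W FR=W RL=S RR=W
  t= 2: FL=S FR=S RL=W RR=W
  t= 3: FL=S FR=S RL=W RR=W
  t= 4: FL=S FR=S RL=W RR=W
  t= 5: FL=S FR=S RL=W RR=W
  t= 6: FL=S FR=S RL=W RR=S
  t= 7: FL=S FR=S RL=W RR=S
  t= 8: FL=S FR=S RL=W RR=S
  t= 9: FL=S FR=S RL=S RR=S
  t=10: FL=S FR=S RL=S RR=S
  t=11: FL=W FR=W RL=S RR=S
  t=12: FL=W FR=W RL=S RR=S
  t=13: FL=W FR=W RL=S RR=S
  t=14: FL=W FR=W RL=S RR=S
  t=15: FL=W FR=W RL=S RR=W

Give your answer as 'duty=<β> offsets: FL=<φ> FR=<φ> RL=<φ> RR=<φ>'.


duty β = stance ticks per leg = 9
FL: stance ticks = 9; W→S at t=2 → φ=14
FR: stance ticks = 9; W→S at t=2 → φ=14
RL: stance ticks = 9; W→S at t=9 → φ=7
RR: stance ticks = 9; W→S at t=6 → φ=10

duty=9 offsets: FL=14 FR=14 RL=7 RR=10


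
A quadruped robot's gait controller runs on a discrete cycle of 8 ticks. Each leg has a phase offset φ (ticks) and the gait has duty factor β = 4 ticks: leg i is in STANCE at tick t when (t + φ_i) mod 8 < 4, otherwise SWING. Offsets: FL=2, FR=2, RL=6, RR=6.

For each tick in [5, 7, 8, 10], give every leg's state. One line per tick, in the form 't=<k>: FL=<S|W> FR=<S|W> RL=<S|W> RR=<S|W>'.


t=5: phase=(7,7,3,3) vs β=4 → FL=W FR=W RL=S RR=S
t=7: phase=(1,1,5,5) vs β=4 → FL=S FR=S RL=W RR=W
t=8: phase=(2,2,6,6) vs β=4 → FL=S FR=S RL=W RR=W
t=10: phase=(4,4,0,0) vs β=4 → FL=W FR=W RL=S RR=S

t=5: FL=W FR=W RL=S RR=S
t=7: FL=S FR=S RL=W RR=W
t=8: FL=S FR=S RL=W RR=W
t=10: FL=W FR=W RL=S RR=S


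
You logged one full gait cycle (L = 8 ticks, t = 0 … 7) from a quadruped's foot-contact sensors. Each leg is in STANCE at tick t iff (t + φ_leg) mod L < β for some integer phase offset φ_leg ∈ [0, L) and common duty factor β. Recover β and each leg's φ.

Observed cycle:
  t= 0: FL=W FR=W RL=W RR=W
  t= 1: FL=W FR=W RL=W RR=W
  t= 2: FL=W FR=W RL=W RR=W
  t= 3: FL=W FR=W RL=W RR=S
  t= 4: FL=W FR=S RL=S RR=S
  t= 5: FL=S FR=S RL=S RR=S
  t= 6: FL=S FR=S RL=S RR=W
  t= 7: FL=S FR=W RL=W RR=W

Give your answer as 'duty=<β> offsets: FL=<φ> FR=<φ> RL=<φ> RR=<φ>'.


duty β = stance ticks per leg = 3
FL: stance ticks = 3; W→S at t=5 → φ=3
FR: stance ticks = 3; W→S at t=4 → φ=4
RL: stance ticks = 3; W→S at t=4 → φ=4
RR: stance ticks = 3; W→S at t=3 → φ=5

duty=3 offsets: FL=3 FR=4 RL=4 RR=5


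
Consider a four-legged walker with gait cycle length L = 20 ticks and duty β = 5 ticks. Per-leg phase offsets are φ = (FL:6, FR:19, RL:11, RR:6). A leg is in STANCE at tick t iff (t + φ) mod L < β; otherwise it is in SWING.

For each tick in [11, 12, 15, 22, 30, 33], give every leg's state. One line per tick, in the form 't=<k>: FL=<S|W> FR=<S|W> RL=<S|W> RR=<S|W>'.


t=11: FL=W FR=W RL=S RR=W
t=12: FL=W FR=W RL=S RR=W
t=15: FL=S FR=W RL=W RR=S
t=22: FL=W FR=S RL=W RR=W
t=30: FL=W FR=W RL=S RR=W
t=33: FL=W FR=W RL=S RR=W

t=11: phase=(17,10,2,17) vs β=5 → FL=W FR=W RL=S RR=W
t=12: phase=(18,11,3,18) vs β=5 → FL=W FR=W RL=S RR=W
t=15: phase=(1,14,6,1) vs β=5 → FL=S FR=W RL=W RR=S
t=22: phase=(8,1,13,8) vs β=5 → FL=W FR=S RL=W RR=W
t=30: phase=(16,9,1,16) vs β=5 → FL=W FR=W RL=S RR=W
t=33: phase=(19,12,4,19) vs β=5 → FL=W FR=W RL=S RR=W


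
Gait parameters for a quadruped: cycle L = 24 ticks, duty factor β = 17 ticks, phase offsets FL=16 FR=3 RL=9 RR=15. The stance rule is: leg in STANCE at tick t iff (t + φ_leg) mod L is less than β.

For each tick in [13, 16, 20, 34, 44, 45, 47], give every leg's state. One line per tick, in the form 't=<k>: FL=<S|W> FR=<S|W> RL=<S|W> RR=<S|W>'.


t=13: FL=S FR=S RL=W RR=S
t=16: FL=S FR=W RL=S RR=S
t=20: FL=S FR=W RL=S RR=S
t=34: FL=S FR=S RL=W RR=S
t=44: FL=S FR=W RL=S RR=S
t=45: FL=S FR=S RL=S RR=S
t=47: FL=S FR=S RL=S RR=S

t=13: phase=(5,16,22,4) vs β=17 → FL=S FR=S RL=W RR=S
t=16: phase=(8,19,1,7) vs β=17 → FL=S FR=W RL=S RR=S
t=20: phase=(12,23,5,11) vs β=17 → FL=S FR=W RL=S RR=S
t=34: phase=(2,13,19,1) vs β=17 → FL=S FR=S RL=W RR=S
t=44: phase=(12,23,5,11) vs β=17 → FL=S FR=W RL=S RR=S
t=45: phase=(13,0,6,12) vs β=17 → FL=S FR=S RL=S RR=S
t=47: phase=(15,2,8,14) vs β=17 → FL=S FR=S RL=S RR=S


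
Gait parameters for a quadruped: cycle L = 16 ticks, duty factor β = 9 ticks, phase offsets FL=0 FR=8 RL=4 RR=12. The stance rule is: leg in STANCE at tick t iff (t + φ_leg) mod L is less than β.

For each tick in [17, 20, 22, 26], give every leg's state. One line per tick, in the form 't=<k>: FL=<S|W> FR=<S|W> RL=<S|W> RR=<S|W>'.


t=17: FL=S FR=W RL=S RR=W
t=20: FL=S FR=W RL=S RR=S
t=22: FL=S FR=W RL=W RR=S
t=26: FL=W FR=S RL=W RR=S

t=17: phase=(1,9,5,13) vs β=9 → FL=S FR=W RL=S RR=W
t=20: phase=(4,12,8,0) vs β=9 → FL=S FR=W RL=S RR=S
t=22: phase=(6,14,10,2) vs β=9 → FL=S FR=W RL=W RR=S
t=26: phase=(10,2,14,6) vs β=9 → FL=W FR=S RL=W RR=S


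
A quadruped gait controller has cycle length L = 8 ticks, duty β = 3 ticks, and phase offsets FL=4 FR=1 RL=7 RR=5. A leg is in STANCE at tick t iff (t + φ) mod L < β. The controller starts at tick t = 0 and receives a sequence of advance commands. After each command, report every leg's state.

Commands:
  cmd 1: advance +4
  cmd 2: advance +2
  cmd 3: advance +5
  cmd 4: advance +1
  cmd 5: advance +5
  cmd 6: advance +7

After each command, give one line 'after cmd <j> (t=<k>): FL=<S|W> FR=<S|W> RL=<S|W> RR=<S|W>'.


start t=0: FL=W FR=S RL=W RR=W
cmd 1: advance +4 → t=4, phase=(0,5,3,1) → FL=S FR=W RL=W RR=S
cmd 2: advance +2 → t=6, phase=(2,7,5,3) → FL=S FR=W RL=W RR=W
cmd 3: advance +5 → t=11, phase=(7,4,2,0) → FL=W FR=W RL=S RR=S
cmd 4: advance +1 → t=12, phase=(0,5,3,1) → FL=S FR=W RL=W RR=S
cmd 5: advance +5 → t=17, phase=(5,2,0,6) → FL=W FR=S RL=S RR=W
cmd 6: advance +7 → t=24, phase=(4,1,7,5) → FL=W FR=S RL=W RR=W

after cmd 1 (t=4): FL=S FR=W RL=W RR=S
after cmd 2 (t=6): FL=S FR=W RL=W RR=W
after cmd 3 (t=11): FL=W FR=W RL=S RR=S
after cmd 4 (t=12): FL=S FR=W RL=W RR=S
after cmd 5 (t=17): FL=W FR=S RL=S RR=W
after cmd 6 (t=24): FL=W FR=S RL=W RR=W


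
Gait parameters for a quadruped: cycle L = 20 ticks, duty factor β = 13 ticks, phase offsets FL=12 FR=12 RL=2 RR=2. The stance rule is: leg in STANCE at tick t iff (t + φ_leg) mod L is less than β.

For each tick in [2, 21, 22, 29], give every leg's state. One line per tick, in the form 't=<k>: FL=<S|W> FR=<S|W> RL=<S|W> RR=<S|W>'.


t=2: FL=W FR=W RL=S RR=S
t=21: FL=W FR=W RL=S RR=S
t=22: FL=W FR=W RL=S RR=S
t=29: FL=S FR=S RL=S RR=S

t=2: phase=(14,14,4,4) vs β=13 → FL=W FR=W RL=S RR=S
t=21: phase=(13,13,3,3) vs β=13 → FL=W FR=W RL=S RR=S
t=22: phase=(14,14,4,4) vs β=13 → FL=W FR=W RL=S RR=S
t=29: phase=(1,1,11,11) vs β=13 → FL=S FR=S RL=S RR=S


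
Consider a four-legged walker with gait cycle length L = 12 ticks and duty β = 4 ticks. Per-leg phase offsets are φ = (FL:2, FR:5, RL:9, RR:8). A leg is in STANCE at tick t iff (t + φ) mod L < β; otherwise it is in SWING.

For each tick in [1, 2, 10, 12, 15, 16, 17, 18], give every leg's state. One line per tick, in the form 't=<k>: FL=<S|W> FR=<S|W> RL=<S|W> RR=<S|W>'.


t=1: phase=(3,6,10,9) vs β=4 → FL=S FR=W RL=W RR=W
t=2: phase=(4,7,11,10) vs β=4 → FL=W FR=W RL=W RR=W
t=10: phase=(0,3,7,6) vs β=4 → FL=S FR=S RL=W RR=W
t=12: phase=(2,5,9,8) vs β=4 → FL=S FR=W RL=W RR=W
t=15: phase=(5,8,0,11) vs β=4 → FL=W FR=W RL=S RR=W
t=16: phase=(6,9,1,0) vs β=4 → FL=W FR=W RL=S RR=S
t=17: phase=(7,10,2,1) vs β=4 → FL=W FR=W RL=S RR=S
t=18: phase=(8,11,3,2) vs β=4 → FL=W FR=W RL=S RR=S

t=1: FL=S FR=W RL=W RR=W
t=2: FL=W FR=W RL=W RR=W
t=10: FL=S FR=S RL=W RR=W
t=12: FL=S FR=W RL=W RR=W
t=15: FL=W FR=W RL=S RR=W
t=16: FL=W FR=W RL=S RR=S
t=17: FL=W FR=W RL=S RR=S
t=18: FL=W FR=W RL=S RR=S
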